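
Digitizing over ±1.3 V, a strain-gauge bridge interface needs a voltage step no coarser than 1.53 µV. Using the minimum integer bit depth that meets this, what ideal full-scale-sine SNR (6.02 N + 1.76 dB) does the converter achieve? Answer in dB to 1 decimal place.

128.2 dB

Range = 1.3 − (-1.3) = 2.6 V.
Required number of levels: 2.6/1.53 µV = 1.6993e6; smallest N with 2^N ≥ that is 21.
6.02(21) + 1.76 = 128.18 dB.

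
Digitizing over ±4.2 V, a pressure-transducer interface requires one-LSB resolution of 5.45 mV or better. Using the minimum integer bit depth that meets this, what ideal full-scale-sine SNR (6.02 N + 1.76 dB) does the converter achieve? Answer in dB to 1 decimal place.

Range = 4.2 − (-4.2) = 8.4 V.
Required number of levels: 8.4/5.45 mV = 1541.3; smallest N with 2^N ≥ that is 11.
SNR = 6.02 × 11 + 1.76 = 67.98 dB.

68.0 dB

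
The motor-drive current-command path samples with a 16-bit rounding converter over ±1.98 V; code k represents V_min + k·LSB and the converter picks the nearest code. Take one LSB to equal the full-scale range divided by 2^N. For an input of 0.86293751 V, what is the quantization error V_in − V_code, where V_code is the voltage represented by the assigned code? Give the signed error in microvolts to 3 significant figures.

+10.9 µV

Span: 1.98 V − (-1.98 V) = 3.96 V. LSB = 3.96 V / 2^16 ≈ 60.42 µV.
(0.86293751 − (-1.98)) / LSB = 2.84293751 × 65536/3.96 = 47049.1800. Nearest integer: k = 47049.
V_code = V_min + k × range/2^16 = -1.98 + 47049 × 3.96/65536 = 0.86292663574 V.
V_in − V_code = 0.86293751 − (0.86292663574) = +10.9 µV.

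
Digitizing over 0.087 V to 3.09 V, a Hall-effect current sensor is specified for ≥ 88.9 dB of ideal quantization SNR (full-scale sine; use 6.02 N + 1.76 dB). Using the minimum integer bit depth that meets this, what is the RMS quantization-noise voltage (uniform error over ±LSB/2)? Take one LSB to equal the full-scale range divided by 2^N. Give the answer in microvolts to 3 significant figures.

26.5 µV

Full-scale range = 3.09 V − (0.087 V) = 3.003 V.
Solving 6.02 N ≥ 88.9 − 1.76: N ≥ 14.475. Round up → N = 15.
One LSB is 3.003 V / 32768 = 91.644 µV.
V_rms = LSB/√12 = 26.5 µV.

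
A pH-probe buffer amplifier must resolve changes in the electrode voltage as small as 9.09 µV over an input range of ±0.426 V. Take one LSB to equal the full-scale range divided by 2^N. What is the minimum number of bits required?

Span: 0.426 V − (-0.426 V) = 0.852 V.
Need 2^N ≥ 0.852 V / 9.09 µV = 93730 → N_min = 17.

17 bits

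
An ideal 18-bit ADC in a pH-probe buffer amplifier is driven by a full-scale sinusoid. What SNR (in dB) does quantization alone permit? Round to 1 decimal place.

110.1 dB

6.02(18) + 1.76 = 108.36 + 1.76 = 110.12 dB.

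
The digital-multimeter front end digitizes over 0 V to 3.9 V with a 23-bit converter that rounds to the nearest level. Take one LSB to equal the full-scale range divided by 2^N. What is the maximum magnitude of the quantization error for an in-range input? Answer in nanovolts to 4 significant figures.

Range is 3.9 V.
LSB = 3.9 V / 2^23 = 464.916 nV.
Worst-case error for round-to-nearest is half an LSB: 232.5 nV.

232.5 nV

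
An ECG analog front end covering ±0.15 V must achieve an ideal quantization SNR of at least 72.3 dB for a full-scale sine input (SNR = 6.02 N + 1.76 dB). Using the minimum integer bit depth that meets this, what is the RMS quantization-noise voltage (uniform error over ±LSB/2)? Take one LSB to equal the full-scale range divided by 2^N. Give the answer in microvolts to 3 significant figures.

21.1 µV

Span: 0.15 V − (-0.15 V) = 0.3 V.
Solving 6.02 N ≥ 72.3 − 1.76: N ≥ 11.718. Round up → N = 12.
LSB = 0.3 V / 2^12 = 73.242 µV.
V_rms = LSB/√12 = 21.1 µV.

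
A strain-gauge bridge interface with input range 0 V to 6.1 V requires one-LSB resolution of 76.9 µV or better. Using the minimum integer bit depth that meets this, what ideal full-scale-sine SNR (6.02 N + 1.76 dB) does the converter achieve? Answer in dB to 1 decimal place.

Range is 6.1 V.
Need 2^N ≥ 6.1 V / 76.9 µV = 79320 → N_min = 17.
Ideal SNR at N = 17: 6.02·17 + 1.76 = 104.1 dB.

104.1 dB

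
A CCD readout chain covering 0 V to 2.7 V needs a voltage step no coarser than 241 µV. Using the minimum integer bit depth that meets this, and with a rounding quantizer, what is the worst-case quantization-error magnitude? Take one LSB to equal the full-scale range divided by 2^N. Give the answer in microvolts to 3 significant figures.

82.4 µV

Span = 2.7 V.
Need 2^N ≥ 2.7 V / 241 µV = 11200 → N_min = 14.
Step size = 2.7/16384 V = 164.79 µV.
Max error for round-to-nearest is LSB/2 = 82.4 µV.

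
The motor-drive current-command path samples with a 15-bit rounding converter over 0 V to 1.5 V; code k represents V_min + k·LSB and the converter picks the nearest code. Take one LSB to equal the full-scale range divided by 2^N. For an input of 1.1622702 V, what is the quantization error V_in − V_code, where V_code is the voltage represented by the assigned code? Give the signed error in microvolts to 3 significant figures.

Range is 1.5 V. LSB = 1.5 V / 2^15 ≈ 45.78 µV.
(V_in − V_min)/LSB = (1.1622702 − (0)) × 32768/1.5 = 25390.1799 → nearest code k = 25390.
V_code = 0 + (25390/32768) × 1.5 = 1.1622619629 V.
Error = V_in − V_code = 1.1622702 − (1.1622619629) = +8.24 µV.

+8.24 µV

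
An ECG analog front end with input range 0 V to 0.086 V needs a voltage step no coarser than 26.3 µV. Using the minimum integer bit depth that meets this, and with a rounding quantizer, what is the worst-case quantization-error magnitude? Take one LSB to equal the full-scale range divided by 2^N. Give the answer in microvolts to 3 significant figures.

Span = 0.086 V.
0.086 V / 26.3 µV = 3270. Since 2^11 = 2048 and 2^12 = 4096, N = 12.
LSB = 0.086 V ÷ 2^12 = 0.086/4096 V = 20.996 µV.
|e|_max = LSB/2 = 10.5 µV.

10.5 µV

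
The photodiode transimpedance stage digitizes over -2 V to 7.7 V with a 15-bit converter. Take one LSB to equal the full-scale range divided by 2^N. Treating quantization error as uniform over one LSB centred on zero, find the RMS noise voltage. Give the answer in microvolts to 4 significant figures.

The full-scale span is 7.7 − (-2) = 9.7 V.
LSB = 9.7 V / 2^15 = 296.021 µV.
RMS of a uniform error over width LSB is LSB/√12 = 85.45 µV.

85.45 µV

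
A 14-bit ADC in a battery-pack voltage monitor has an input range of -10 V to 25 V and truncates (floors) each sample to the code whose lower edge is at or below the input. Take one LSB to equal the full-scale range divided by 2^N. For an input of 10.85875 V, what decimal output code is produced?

The full-scale span is 25 − (-10) = 35 V. LSB = 35 V / 2^14 ≈ 2.136 mV.
code = ⌊(V_in − V_min)/LSB⌋ = ⌊(V_in − V_min) × 2^14 / range⌋
     = ⌊(10.85875 − (-10)) × 16384 / 35⌋ = ⌊20.85875 × 16384/35⌋
     = ⌊9764.279⌋ = 9764.

9764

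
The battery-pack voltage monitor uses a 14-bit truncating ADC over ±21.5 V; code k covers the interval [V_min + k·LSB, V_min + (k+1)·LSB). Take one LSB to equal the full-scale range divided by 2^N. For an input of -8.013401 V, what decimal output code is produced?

5138

Full-scale range = 21.5 V − (-21.5 V) = 43 V. LSB = 43 V / 2^14 ≈ 2.625 mV.
V_in − V_min = -8.013401 − (-21.5) = 13.486599 V.
Divide by LSB: 13.486599 × 16384/43 = 5138.7079.
Truncating gives code 5138.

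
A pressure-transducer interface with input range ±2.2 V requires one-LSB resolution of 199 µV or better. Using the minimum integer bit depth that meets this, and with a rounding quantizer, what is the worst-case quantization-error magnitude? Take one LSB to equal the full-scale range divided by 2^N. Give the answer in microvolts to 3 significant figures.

Span: 2.2 V − (-2.2 V) = 4.4 V.
Levels needed ≥ 4.4/199 µV = 22110. 2^15 = 32768 suffices, so N_min = 15.
LSB = 4.4 V / 2^15 = 134.28 µV.
|e|_max = LSB/2 = 67.1 µV.

67.1 µV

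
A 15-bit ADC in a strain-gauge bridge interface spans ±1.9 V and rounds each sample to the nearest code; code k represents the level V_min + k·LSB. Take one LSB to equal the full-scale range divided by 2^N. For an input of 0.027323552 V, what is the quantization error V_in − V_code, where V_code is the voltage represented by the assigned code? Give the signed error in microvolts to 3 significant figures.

−44.6 µV

Range = 1.9 − (-1.9) = 3.8 V. LSB = 3.8 V / 2^15 ≈ 116.0 µV.
(0.027323552 − (-1.9)) / LSB = 1.927323552 × 32768/3.8 = 16619.6153. Nearest integer: k = 16620.
V_code = V_min + k × range/2^15 = -1.9 + 16620 × 3.8/32768 = 0.027368164063 V.
Error = V_in − V_code = 0.027323552 − (0.027368164063) = −44.6 µV.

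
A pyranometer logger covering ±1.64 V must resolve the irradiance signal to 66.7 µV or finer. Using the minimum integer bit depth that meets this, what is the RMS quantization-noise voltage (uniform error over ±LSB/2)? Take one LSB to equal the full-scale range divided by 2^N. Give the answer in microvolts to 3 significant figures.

The full-scale span is 1.64 − (-1.64) = 3.28 V.
Levels needed ≥ 3.28/66.7 µV = 49180. 2^16 = 65536 suffices, so N_min = 16.
Step size = 3.28/65536 V = 50.049 µV.
V_rms = LSB/√12 = 14.4 µV.

14.4 µV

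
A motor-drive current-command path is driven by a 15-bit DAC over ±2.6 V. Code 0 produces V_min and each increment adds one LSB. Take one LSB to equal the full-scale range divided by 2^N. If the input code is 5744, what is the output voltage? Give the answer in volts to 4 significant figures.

Full-scale range = 2.6 V − (-2.6 V) = 5.2 V. LSB = 5.2 V / 2^15.
V_out = -2.6 + 5744 × (5.2/32768) V
      = -2.6 V + 0.911523 V = -1.68848 V.

-1.688 V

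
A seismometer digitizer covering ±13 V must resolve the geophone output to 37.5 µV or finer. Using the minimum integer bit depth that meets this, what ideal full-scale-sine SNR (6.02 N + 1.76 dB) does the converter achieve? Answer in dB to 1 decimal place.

Span: 13 V − (-13 V) = 26 V.
26 V / 37.5 µV = 693300. Since 2^19 = 524288 and 2^20 = 1048576, N = 20.
Ideal SNR at N = 20: 6.02·20 + 1.76 = 122.2 dB.

122.2 dB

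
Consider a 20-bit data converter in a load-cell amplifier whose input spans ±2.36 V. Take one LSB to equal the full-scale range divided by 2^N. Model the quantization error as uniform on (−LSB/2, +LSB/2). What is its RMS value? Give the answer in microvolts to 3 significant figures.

Range = 2.36 − (-2.36) = 4.72 V.
Step size = 4.72/1048576 V = 4.5013 µV.
RMS of a uniform error over width LSB is LSB/√12 = 1.30 µV.

1.30 µV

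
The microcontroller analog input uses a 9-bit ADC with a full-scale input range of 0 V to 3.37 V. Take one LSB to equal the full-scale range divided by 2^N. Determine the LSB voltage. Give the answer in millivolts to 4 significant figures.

6.582 mV

Full-scale range = 3.37 V.
Number of codes = 2^9 = 512.
Step size = 3.37/512 V = 6.582 mV.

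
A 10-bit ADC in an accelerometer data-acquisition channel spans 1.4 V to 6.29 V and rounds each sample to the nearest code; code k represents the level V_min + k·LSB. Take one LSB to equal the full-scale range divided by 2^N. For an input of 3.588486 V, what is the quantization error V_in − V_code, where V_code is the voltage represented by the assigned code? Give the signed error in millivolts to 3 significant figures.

+1.36 mV

The full-scale span is 6.29 − (1.4) = 4.89 V. LSB = 4.89 V / 2^10 ≈ 4.775 mV.
(3.588486 − (1.4)) / LSB = 2.188486 × 1024/4.89 = 458.2842. Nearest integer: k = 458.
V_code = 1.4 + (458/1024) × 4.89 = 3.587128906 V.
V_in − V_code = 3.588486 − (3.587128906) = +1.36 mV.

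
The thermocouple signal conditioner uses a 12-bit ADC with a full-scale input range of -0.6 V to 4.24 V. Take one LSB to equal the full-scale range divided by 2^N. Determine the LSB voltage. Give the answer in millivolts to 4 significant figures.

1.182 mV

Range = 4.24 − (-0.6) = 4.84 V.
Number of codes = 2^12 = 4096.
Step size = 4.84/4096 V = 1.182 mV.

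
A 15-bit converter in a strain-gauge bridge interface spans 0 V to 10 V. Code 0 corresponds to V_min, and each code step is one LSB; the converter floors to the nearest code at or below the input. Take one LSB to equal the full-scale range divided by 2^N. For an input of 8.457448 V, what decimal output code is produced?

27713

Full-scale range = 10 V. LSB = 10 V / 2^15 ≈ 305.2 µV.
(V_in − V_min) × 2^15/range = (8.457448 − (0)) × 32768/10 = 27713.366.
Floor → code = 27713.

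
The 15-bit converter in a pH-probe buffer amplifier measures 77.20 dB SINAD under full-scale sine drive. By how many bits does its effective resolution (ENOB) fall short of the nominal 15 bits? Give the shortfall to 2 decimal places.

N_eff = (77.20 − 1.76)/6.02 = 12.5316 bits.
Shortfall = 15 − 12.5316 = 2.4684 bits.

2.47 bits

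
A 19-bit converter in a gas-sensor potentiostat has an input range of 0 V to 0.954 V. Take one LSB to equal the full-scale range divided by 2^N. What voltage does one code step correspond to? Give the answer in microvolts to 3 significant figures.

1.82 µV

V_FS = 0.954 V.
Number of codes = 2^19 = 524288.
LSB = 0.954 V / 2^19 = 1.82 µV.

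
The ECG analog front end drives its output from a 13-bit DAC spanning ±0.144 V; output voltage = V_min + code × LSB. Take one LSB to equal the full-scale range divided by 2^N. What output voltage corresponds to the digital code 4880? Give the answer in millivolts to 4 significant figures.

Full-scale range = 0.144 V − (-0.144 V) = 0.288 V. LSB = 0.288 V / 2^13.
V_out = -0.144 + 4880 × (0.288/8192) V
      = -0.144 + 0.171563 = 0.0275625 V.

27.56 mV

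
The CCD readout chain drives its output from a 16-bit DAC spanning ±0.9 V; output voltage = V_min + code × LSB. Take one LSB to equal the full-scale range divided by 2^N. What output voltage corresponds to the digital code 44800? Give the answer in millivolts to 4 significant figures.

330.5 mV

Range = 0.9 − (-0.9) = 1.8 V. LSB = 1.8 V / 2^16.
Output = V_min + (44800/65536) × range = -0.9 + 0.683594 × 1.8 V
      = -0.9 + 1.23047 = 0.330469 V.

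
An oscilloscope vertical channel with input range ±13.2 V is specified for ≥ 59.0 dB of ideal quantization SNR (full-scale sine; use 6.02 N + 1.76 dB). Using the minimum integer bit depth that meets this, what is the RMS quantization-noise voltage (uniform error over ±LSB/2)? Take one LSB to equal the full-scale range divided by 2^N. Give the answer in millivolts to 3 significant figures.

Full-scale range = 13.2 V − (-13.2 V) = 26.4 V.
6.02 N + 1.76 ≥ 59.0 gives N ≥ 9.508, so the minimum integer is 10.
LSB = 26.4 V ÷ 2^10 = 26.4/1024 V = 25.781 mV.
RMS noise = LSB/√12 = 7.44 mV.

7.44 mV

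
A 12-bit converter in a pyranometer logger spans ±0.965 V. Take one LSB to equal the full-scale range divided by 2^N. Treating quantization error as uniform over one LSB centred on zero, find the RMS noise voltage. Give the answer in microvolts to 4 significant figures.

Full-scale range = 0.965 V − (-0.965 V) = 1.93 V.
Step size = 1.93/4096 V = 471.191 µV.
RMS of a uniform error over width LSB is LSB/√12 = 136.0 µV.

136.0 µV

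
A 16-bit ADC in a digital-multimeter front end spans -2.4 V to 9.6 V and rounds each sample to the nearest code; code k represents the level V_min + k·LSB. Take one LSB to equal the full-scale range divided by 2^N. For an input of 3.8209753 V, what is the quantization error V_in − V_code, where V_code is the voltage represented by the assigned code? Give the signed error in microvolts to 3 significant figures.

−33.0 µV

Span: 9.6 V − (-2.4 V) = 12 V. LSB = 12 V / 2^16 ≈ 183.1 µV.
Position in LSBs: (3.8209753 − (-2.4)) × 65536/12 = 33974.8198; rounding gives k = 33975.
V_code = -2.4 + (33975/65536) × 12 = 3.8210083008 V.
Error = V_in − V_code = 3.8209753 − (3.8210083008) = −33.0 µV.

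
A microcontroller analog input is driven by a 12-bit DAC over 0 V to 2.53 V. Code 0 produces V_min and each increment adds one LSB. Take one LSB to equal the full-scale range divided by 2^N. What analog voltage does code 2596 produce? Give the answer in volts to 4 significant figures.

V_FS = 2.53 V. LSB = 2.53 V / 2^12.
Output = V_min + (2596/4096) × range = 0 + 0.633789 × 2.53 V
      = 0 + 1.60349 = 1.60349 V.

1.603 V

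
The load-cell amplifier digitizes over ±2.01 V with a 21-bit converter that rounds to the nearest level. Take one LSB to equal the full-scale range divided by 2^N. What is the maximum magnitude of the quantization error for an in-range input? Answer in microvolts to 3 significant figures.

Range = 2.01 − (-2.01) = 4.02 V.
LSB = 4.02 V / 2^21 = 1.9169 µV.
|e|_max = LSB/2 = 0.958 µV.

0.958 µV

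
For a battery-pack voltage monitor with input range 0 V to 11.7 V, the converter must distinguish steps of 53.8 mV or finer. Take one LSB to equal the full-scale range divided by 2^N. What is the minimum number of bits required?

V_FS = 11.7 V.
Levels needed ≥ 11.7/53.8 mV = 217.5. 2^8 = 256 suffices, so N_min = 8.

8 bits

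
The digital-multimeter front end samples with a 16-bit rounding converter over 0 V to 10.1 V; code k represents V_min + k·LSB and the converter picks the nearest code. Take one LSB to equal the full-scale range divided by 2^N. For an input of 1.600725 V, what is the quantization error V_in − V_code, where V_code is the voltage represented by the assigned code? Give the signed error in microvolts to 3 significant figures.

Range is 10.1 V. LSB = 10.1 V / 2^16 ≈ 154.1 µV.
(V_in − V_min)/LSB = (1.600725 − (0)) × 65536/10.1 = 10386.6449 → nearest code k = 10387.
Reconstructed level: 0 + 10387 × 10.1/65536 V = 1.6007797241 V.
V_in − V_code = 1.600725 − (1.6007797241) = −54.7 µV.

−54.7 µV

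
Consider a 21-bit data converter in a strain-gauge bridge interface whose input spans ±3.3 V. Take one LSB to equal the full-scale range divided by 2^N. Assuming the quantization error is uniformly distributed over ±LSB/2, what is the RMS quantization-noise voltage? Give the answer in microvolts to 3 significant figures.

Range = 3.3 − (-3.3) = 6.6 V.
Step size = 6.6/2097152 V = 3.1471 µV.
V_rms = LSB/√12 = 3.1471 µV / √12 = 0.908 µV.

0.908 µV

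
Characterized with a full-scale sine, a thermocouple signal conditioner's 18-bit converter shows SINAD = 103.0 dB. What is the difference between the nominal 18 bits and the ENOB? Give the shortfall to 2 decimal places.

1.18 bits

N_eff = (103.0 − 1.76)/6.02 = 16.8173 bits.
Lost resolution: 18 − 16.8173 = 1.1827 bits.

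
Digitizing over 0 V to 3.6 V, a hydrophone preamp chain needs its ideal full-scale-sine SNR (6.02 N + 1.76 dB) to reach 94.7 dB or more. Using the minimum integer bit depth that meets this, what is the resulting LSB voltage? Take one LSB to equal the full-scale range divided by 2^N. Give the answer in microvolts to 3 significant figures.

Span = 3.6 V.
N ≥ (94.7 − 1.76)/6.02 = 15.439 → N_min = 16.
One LSB is 3.6 V / 65536 = 54.9 µV.

54.9 µV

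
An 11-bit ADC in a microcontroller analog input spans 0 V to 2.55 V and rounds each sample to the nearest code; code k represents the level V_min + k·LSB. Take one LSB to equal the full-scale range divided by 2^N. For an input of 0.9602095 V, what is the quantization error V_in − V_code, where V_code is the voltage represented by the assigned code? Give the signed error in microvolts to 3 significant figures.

Span = 2.55 V. LSB = 2.55 V / 2^11 ≈ 1.245 mV.
(0.9602095 − (0)) / LSB = 0.9602095 × 2048/2.55 = 771.1800. Nearest integer: k = 771.
Reconstructed level: 0 + 771 × 2.55/2048 V = 0.9599853516 V.
e = 0.9602095 − (0.9599853516) = +224 µV.

+224 µV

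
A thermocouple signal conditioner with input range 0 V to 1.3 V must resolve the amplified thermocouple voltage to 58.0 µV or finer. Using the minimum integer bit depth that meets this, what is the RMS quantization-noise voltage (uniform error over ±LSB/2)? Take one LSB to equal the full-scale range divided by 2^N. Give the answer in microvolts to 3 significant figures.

11.5 µV

V_FS = 1.3 V.
Required number of levels: 1.3/58.0 µV = 22414; smallest N with 2^N ≥ that is 15.
LSB = 1.3 V / 2^15 = 39.673 µV.
V_rms = LSB/√12 = 11.5 µV.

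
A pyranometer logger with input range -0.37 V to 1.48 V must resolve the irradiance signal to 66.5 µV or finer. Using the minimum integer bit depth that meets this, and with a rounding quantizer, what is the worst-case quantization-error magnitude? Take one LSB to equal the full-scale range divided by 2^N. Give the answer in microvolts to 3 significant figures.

Range = 1.48 − (-0.37) = 1.85 V.
Need 2^N ≥ 1.85 V / 66.5 µV = 27820 → N_min = 15.
Step size = 1.85/32768 V = 56.458 µV.
Max error for round-to-nearest is LSB/2 = 28.2 µV.

28.2 µV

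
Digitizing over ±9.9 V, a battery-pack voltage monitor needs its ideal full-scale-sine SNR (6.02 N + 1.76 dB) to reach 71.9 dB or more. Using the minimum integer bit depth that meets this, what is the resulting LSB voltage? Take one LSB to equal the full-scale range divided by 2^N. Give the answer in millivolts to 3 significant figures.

The full-scale span is 9.9 − (-9.9) = 19.8 V.
N ≥ (71.9 − 1.76)/6.02 = 11.651 → N_min = 12.
LSB = 19.8 V / 2^12 = 4.83 mV.

4.83 mV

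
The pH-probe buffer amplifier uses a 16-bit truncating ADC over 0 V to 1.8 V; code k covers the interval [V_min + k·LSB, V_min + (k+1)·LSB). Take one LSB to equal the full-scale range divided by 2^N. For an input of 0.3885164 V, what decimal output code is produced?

Span = 1.8 V. LSB = 1.8 V / 2^16 ≈ 27.47 µV.
code = ⌊(V_in − V_min)/LSB⌋ = ⌊(V_in − V_min) × 2^16 / range⌋
     = ⌊(0.3885164 − (0)) × 65536 / 1.8⌋ = ⌊0.3885164 × 65536/1.8⌋
     = ⌊14145.450⌋ = 14145.

14145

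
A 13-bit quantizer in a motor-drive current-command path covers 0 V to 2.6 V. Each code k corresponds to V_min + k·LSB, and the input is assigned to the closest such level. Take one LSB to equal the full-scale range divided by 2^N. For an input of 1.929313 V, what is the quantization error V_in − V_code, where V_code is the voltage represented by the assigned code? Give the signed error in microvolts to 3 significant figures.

−57.1 µV

Range is 2.6 V. LSB = 2.6 V / 2^13 ≈ 317.4 µV.
Position in LSBs: (1.929313 − (0)) × 8192/2.6 = 6078.8200; rounding gives k = 6079.
V_code = 0 + (6079/8192) × 2.6 = 1.929370117 V.
e = 1.929313 − (1.929370117) = −57.1 µV.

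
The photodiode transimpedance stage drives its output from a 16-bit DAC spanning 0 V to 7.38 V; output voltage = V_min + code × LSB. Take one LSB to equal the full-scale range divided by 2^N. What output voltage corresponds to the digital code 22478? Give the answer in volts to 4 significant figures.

Full-scale range = 7.38 V. LSB = 7.38 V / 2^16.
V_out = V_min + code × LSB = 0 V + 22478 × 7.38 V / 65536
      = 0 + 2.53124 = 2.53124 V.

2.531 V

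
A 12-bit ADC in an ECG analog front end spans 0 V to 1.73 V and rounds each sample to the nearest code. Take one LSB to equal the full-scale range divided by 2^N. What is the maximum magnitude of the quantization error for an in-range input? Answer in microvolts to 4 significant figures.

211.2 µV

V_FS = 1.73 V.
LSB = 1.73 V / 2^12 = 422.363 µV.
|e|_max = LSB/2 = 211.2 µV.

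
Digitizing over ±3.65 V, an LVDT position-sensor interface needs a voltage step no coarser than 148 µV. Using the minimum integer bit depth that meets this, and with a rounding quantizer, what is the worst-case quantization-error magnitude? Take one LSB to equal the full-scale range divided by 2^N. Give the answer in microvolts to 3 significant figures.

Full-scale range = 3.65 V − (-3.65 V) = 7.3 V.
Need 2^N ≥ 7.3 V / 148 µV = 49320 → N_min = 16.
LSB = 7.3 V / 2^16 = 111.39 µV.
Half an LSB is 55.7 µV.

55.7 µV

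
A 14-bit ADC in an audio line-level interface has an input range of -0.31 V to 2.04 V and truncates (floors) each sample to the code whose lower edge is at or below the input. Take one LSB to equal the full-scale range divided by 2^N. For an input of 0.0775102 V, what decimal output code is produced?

The full-scale span is 2.04 − (-0.31) = 2.35 V. LSB = 2.35 V / 2^14 ≈ 143.4 µV.
code = ⌊(V_in − V_min)/LSB⌋ = ⌊(V_in − V_min) × 2^14 / range⌋
     = ⌊(0.0775102 − (-0.31)) × 16384 / 2.35⌋ = ⌊0.3875102 × 16384/2.35⌋
     = ⌊2701.688⌋ = 2701.

2701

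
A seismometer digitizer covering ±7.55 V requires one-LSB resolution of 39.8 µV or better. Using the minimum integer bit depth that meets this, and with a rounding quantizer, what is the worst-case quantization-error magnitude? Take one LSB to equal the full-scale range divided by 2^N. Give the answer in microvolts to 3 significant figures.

14.4 µV

Full-scale range = 7.55 V − (-7.55 V) = 15.1 V.
15.1 V / 39.8 µV = 379400. Since 2^18 = 262144 and 2^19 = 524288, N = 19.
LSB = 15.1 V / 2^19 = 28.801 µV.
Half an LSB is 14.4 µV.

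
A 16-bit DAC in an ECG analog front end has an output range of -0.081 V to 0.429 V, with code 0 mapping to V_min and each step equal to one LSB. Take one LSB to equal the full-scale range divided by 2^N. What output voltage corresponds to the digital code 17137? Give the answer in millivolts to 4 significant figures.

52.36 mV

Full-scale range = 0.429 V − (-0.081 V) = 0.51 V. LSB = 0.51 V / 2^16.
V_out = -0.081 + 17137 × (0.51/65536) V
      = -0.081 + 0.133360 = 0.0523598 V.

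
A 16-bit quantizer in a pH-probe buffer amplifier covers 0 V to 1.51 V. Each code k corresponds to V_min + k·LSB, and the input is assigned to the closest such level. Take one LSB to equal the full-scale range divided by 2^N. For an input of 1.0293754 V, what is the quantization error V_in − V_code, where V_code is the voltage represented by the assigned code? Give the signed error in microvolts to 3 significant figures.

Span = 1.51 V. LSB = 1.51 V / 2^16 ≈ 23.04 µV.
(1.0293754 − (0)) / LSB = 1.0293754 × 65536/1.51 = 44676.2558. Nearest integer: k = 44676.
V_code = 0 + (44676/65536) × 1.51 = 1.0293695068 V.
V_in − V_code = 1.0293754 − (1.0293695068) = +5.89 µV.

+5.89 µV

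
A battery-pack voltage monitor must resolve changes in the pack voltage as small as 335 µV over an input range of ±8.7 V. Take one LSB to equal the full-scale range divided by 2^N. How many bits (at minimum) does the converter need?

16 bits

The full-scale span is 8.7 − (-8.7) = 17.4 V.
17.4 V / 335 µV = 51940. Since 2^15 = 32768 and 2^16 = 65536, N = 16.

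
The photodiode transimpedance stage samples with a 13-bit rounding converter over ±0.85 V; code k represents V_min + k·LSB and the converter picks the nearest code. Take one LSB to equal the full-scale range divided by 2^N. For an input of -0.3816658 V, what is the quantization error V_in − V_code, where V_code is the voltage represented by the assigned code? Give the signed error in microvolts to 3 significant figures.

−37.4 µV

Range = 0.85 − (-0.85) = 1.7 V. LSB = 1.7 V / 2^13 ≈ 207.5 µV.
(V_in − V_min)/LSB = (-0.3816658 − (-0.85)) × 8192/1.7 = 2256.8199 → nearest code k = 2257.
Reconstructed level: -0.85 + 2257 × 1.7/8192 V = -0.3816284180 V.
e = -0.3816658 − (-0.3816284180) = −37.4 µV.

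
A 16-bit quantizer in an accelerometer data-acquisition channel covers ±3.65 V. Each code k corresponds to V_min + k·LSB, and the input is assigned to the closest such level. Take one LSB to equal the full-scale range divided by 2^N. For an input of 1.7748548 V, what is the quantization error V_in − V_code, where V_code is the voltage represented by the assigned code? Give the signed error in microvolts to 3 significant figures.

The full-scale span is 3.65 − (-3.65) = 7.3 V. LSB = 7.3 V / 2^16 ≈ 111.4 µV.
(V_in − V_min)/LSB = (1.7748548 − (-3.65)) × 65536/7.3 = 48701.8197 → nearest code k = 48702.
Reconstructed level: -3.65 + 48702 × 7.3/65536 V = 1.7748748779 V.
Error = V_in − V_code = 1.7748548 − (1.7748748779) = −20.1 µV.

−20.1 µV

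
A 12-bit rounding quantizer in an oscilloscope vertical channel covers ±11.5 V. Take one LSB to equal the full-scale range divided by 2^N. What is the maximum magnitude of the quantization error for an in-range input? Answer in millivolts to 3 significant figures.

2.81 mV

Span: 11.5 V − (-11.5 V) = 23 V.
One LSB is 23 V / 4096 = 5.6152 mV.
|e|_max = LSB/2 = 2.81 mV.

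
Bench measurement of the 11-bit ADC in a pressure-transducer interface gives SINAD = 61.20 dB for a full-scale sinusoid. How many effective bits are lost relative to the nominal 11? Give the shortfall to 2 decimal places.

Effective bits = (61.20 − 1.76)/6.02 = 9.8738.
Shortfall = 11 − 9.8738 = 1.1262 bits.

1.13 bits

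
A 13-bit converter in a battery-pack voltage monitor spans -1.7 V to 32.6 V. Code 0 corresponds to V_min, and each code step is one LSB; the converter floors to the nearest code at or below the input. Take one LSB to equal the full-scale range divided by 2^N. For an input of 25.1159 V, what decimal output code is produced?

6404

Range = 32.6 − (-1.7) = 34.3 V. LSB = 34.3 V / 2^13 ≈ 4.187 mV.
V_in − V_min = 25.1159 − (-1.7) = 26.8159 V.
Divide by LSB: 26.8159 × 8192/34.3 = 6404.5438.
Truncating gives code 6404.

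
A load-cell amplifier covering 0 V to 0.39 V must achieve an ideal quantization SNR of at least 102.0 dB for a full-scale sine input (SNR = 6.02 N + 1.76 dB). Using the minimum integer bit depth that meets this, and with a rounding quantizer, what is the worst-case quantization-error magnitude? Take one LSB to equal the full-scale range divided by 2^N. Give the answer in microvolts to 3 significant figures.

Span = 0.39 V.
N ≥ (102.0 − 1.76)/6.02 = 16.651 → N_min = 17.
LSB = 0.39 V ÷ 2^17 = 0.39/131072 V = 2.9755 µV.
|e|_max = LSB/2 = 1.49 µV.

1.49 µV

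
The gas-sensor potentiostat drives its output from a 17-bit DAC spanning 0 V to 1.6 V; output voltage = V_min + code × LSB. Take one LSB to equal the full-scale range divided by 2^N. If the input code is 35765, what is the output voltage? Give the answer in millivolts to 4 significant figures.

Range is 1.6 V. LSB = 1.6 V / 2^17.
V_out = V_min + code × LSB = 0 V + 35765 × 1.6 V / 131072
      = 0 V + 0.436584 V = 0.436584 V.

436.6 mV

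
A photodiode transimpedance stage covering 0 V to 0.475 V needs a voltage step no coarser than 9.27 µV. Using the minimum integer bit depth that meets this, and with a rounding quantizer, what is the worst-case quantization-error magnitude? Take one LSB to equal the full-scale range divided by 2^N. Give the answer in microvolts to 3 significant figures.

V_FS = 0.475 V.
0.475 V / 9.27 µV = 51240. Since 2^15 = 32768 and 2^16 = 65536, N = 16.
Step size = 0.475/65536 V = 7.2479 µV.
Half an LSB is 3.62 µV.

3.62 µV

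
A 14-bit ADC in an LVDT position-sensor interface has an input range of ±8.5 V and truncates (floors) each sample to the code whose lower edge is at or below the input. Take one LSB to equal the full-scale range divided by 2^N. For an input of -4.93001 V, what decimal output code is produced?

3440

The full-scale span is 8.5 − (-8.5) = 17 V. LSB = 17 V / 2^14 ≈ 1.038 mV.
code = ⌊(V_in − V_min)/LSB⌋ = ⌊(V_in − V_min) × 2^14 / range⌋
     = ⌊(-4.93001 − (-8.5)) × 16384 / 17⌋ = ⌊3.56999 × 16384/17⌋
     = ⌊3440.630⌋ = 3440.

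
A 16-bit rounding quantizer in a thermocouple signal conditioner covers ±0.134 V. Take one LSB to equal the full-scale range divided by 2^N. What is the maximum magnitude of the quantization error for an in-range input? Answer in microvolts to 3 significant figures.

2.04 µV

Range = 0.134 − (-0.134) = 0.268 V.
LSB = 0.268 V / 2^16 = 4.0894 µV.
Worst-case error for round-to-nearest is half an LSB: 2.04 µV.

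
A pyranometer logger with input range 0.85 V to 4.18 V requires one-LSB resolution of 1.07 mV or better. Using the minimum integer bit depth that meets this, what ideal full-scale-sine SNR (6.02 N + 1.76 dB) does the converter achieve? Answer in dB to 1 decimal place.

74.0 dB

Span: 4.18 V − (0.85 V) = 3.33 V.
Required number of levels: 3.33/1.07 mV = 3112.1; smallest N with 2^N ≥ that is 12.
SNR = 6.02 × 12 + 1.76 = 74.00 dB.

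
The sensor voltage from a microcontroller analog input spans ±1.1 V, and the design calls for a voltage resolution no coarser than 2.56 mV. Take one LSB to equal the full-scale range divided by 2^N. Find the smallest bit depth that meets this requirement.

10 bits

Span: 1.1 V − (-1.1 V) = 2.2 V.
2.2 V / 2.56 mV = 859.4. Since 2^9 = 512 and 2^10 = 1024, N = 10.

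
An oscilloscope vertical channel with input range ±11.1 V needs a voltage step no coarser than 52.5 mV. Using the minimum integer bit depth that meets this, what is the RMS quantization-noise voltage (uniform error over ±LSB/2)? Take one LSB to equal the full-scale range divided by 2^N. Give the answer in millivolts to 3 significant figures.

Range = 11.1 − (-11.1) = 22.2 V.
Levels needed ≥ 22.2/52.5 mV = 422.9. 2^9 = 512 suffices, so N_min = 9.
LSB = 22.2 V ÷ 2^9 = 22.2/512 V = 43.359 mV.
RMS noise = LSB/√12 = 12.5 mV.

12.5 mV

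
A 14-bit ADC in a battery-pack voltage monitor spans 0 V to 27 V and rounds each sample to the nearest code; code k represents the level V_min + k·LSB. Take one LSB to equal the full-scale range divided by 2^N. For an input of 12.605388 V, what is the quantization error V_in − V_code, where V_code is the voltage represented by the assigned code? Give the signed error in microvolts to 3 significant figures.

V_FS = 27 V. LSB = 27 V / 2^14 ≈ 1.648 mV.
(V_in − V_min)/LSB = (12.605388 − (0)) × 16384/27 = 7649.1362 → nearest code k = 7649.
V_code = 0 + (7649/16384) × 27 = 12.605163574 V.
e = 12.605388 − (12.605163574) = +224 µV.

+224 µV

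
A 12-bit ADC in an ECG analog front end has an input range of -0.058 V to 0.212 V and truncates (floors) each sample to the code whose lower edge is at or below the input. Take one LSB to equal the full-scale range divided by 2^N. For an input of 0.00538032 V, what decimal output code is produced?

The full-scale span is 0.212 − (-0.058) = 0.27 V. LSB = 0.27 V / 2^12 ≈ 65.92 µV.
code = ⌊(V_in − V_min)/LSB⌋ = ⌊(V_in − V_min) × 2^12 / range⌋
     = ⌊(0.00538032 − (-0.058)) × 4096 / 0.27⌋ = ⌊0.06338032 × 4096/0.27⌋
     = ⌊961.503⌋ = 961.

961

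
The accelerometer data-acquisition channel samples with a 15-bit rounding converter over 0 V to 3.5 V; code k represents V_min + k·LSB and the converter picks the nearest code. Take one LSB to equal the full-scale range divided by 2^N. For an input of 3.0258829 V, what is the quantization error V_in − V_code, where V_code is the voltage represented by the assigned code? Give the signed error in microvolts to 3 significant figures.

Range is 3.5 V. LSB = 3.5 V / 2^15 ≈ 106.8 µV.
(V_in − V_min)/LSB = (3.0258829 − (0)) × 32768/3.5 = 28329.1802 → nearest code k = 28329.
Reconstructed level: 0 + 28329 × 3.5/32768 V = 3.0258636475 V.
Error = V_in − V_code = 3.0258829 − (3.0258636475) = +19.3 µV.

+19.3 µV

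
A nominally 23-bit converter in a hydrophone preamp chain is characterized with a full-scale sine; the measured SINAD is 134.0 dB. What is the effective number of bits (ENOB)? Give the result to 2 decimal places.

21.97 bits

ENOB = (SINAD − 1.76) / 6.02 = (134.0 − 1.76) / 6.02 = 132.24 / 6.02 = 21.9668.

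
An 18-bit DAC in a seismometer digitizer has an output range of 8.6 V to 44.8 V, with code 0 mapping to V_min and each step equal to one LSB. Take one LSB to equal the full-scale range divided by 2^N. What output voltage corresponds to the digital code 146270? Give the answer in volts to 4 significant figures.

Range = 44.8 − (8.6) = 36.2 V. LSB = 36.2 V / 2^18.
V_out = V_min + code × LSB = 8.6 V + 146270 × 36.2 V / 262144
      = 8.6 V + 20.1987 V = 28.7987 V.

28.80 V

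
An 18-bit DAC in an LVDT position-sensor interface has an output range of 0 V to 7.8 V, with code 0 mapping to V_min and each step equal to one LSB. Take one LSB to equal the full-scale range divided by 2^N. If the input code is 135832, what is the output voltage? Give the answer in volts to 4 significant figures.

Span = 7.8 V. LSB = 7.8 V / 2^18.
V_out = 0 + 135832 × (7.8/262144) V
      = 0 V + 4.04163 V = 4.04163 V.

4.042 V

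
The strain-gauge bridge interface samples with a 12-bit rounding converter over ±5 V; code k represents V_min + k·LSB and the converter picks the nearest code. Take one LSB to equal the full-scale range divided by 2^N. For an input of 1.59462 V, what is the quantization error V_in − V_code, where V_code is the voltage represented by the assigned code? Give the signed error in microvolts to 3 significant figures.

+382 µV

The full-scale span is 5 − (-5) = 10 V. LSB = 10 V / 2^12 ≈ 2.441 mV.
(1.59462 − (-5)) / LSB = 6.59462 × 4096/10 = 2701.1564. Nearest integer: k = 2701.
V_code = V_min + k × range/2^12 = -5 + 2701 × 10/4096 = 1.594238281 V.
e = 1.59462 − (1.594238281) = +382 µV.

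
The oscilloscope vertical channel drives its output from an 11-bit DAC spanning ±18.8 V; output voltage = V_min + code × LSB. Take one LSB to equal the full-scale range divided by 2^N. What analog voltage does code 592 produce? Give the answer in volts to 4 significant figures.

-7.931 V

The full-scale span is 18.8 − (-18.8) = 37.6 V. LSB = 37.6 V / 2^11.
V_out = -18.8 + 592 × (37.6/2048) V
      = -18.8 V + 10.8688 V = -7.93125 V.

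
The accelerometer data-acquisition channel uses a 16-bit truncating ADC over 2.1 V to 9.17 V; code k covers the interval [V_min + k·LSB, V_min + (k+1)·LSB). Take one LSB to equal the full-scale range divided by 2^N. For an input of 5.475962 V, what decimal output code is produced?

The full-scale span is 9.17 − (2.1) = 7.07 V. LSB = 7.07 V / 2^16 ≈ 107.9 µV.
V_in − V_min = 5.475962 − (2.1) = 3.375962 V.
Divide by LSB: 3.375962 × 65536/7.07 = 31293.7830.
Truncating gives code 31293.

31293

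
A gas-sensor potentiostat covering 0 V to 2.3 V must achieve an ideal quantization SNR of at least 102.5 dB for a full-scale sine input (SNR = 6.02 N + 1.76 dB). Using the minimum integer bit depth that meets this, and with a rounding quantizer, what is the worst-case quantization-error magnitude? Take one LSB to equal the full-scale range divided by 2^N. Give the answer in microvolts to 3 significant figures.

Full-scale range = 2.3 V.
Solving 6.02 N ≥ 102.5 − 1.76: N ≥ 16.734. Round up → N = 17.
One LSB is 2.3 V / 131072 = 17.548 µV.
|e|_max = LSB/2 = 8.77 µV.

8.77 µV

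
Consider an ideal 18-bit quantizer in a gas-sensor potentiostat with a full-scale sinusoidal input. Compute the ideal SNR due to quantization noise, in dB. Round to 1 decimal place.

110.1 dB

For an ideal N-bit converter with full-scale sine input, SNR = 6.02 N + 1.76 dB. SNR = 6.02 × 18 + 1.76 = 108.36 + 1.76 = 110.12 dB.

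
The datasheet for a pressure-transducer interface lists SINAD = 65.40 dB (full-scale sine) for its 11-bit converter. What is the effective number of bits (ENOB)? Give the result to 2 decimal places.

(65.40 − 1.76) / 6.02 = 63.64/6.02 = 10.5714 effective bits.

10.57 bits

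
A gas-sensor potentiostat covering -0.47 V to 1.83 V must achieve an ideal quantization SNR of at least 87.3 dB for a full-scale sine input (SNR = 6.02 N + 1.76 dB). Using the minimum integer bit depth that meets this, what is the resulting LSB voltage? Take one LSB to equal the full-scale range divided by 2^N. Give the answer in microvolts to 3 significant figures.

Full-scale range = 1.83 V − (-0.47 V) = 2.3 V.
6.02 N + 1.76 ≥ 87.3 gives N ≥ 14.209, so the minimum integer is 15.
LSB = 2.3 V ÷ 2^15 = 2.3/32768 V = 70.2 µV.

70.2 µV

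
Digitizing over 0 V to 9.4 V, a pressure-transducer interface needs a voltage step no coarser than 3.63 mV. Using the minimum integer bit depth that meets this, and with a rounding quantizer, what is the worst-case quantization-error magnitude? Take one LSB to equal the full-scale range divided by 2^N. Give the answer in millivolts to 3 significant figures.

1.15 mV

Range is 9.4 V.
Required number of levels: 9.4/3.63 mV = 2589.5; smallest N with 2^N ≥ that is 12.
Step size = 9.4/4096 V = 2.2949 mV.
Half an LSB is 1.15 mV.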